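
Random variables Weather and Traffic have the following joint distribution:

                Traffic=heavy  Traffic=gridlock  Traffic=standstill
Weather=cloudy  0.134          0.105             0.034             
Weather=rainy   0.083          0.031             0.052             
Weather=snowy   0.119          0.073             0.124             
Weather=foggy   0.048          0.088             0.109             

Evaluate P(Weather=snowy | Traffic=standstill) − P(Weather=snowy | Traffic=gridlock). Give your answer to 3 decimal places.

P(Traffic=standstill) = 0.034 + 0.052 + 0.124 + 0.109 = 0.319; P(Weather=snowy | Traffic=standstill) = 0.124/0.319 = 0.3887.
P(Traffic=gridlock) = 0.105 + 0.031 + 0.073 + 0.088 = 0.297; P(Weather=snowy | Traffic=gridlock) = 0.073/0.297 = 0.2458.
Difference = 0.143.

0.143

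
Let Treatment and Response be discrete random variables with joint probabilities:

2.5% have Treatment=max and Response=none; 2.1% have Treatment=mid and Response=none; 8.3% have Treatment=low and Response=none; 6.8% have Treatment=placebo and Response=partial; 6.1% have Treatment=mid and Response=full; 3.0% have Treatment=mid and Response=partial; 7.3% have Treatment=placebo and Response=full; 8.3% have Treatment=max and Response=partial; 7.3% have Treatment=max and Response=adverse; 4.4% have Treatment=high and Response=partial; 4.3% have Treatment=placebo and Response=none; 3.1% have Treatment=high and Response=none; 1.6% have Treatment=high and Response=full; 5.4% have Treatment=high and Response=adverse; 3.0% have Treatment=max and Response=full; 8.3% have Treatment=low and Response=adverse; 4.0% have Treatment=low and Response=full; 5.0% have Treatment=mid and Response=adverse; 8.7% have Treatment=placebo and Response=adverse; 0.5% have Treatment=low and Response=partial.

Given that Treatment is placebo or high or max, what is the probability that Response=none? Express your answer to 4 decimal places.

P(Treatment=placebo) = 0.043 + 0.068 + 0.073 + 0.087 = 0.271.
P(Treatment=high) = 0.031 + 0.044 + 0.016 + 0.054 = 0.145.
P(Treatment=max) = 0.025 + 0.083 + 0.030 + 0.073 = 0.211.
P(Treatment ∈ {placebo, high, max}) = 0.271 + 0.145 + 0.211 = 0.627; P(Response=none, Treatment ∈ {placebo, high, max}) = 0.043 + 0.031 + 0.025 = 0.099.
P(Response=none | Treatment ∈ {placebo, high, max}) = 0.099/0.627 = 0.1579.

0.1579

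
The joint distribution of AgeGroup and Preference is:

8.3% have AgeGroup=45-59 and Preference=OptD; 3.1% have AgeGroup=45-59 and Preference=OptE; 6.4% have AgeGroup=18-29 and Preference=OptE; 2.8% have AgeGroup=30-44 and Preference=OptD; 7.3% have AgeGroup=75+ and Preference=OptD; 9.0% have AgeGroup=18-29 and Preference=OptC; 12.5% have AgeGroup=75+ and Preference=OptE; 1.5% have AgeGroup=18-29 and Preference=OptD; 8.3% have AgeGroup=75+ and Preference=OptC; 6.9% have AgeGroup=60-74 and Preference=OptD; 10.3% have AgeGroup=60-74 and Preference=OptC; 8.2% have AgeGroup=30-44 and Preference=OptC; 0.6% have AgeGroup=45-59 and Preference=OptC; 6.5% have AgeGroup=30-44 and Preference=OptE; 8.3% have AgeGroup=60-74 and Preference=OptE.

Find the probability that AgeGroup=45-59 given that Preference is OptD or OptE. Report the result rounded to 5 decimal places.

0.17925

P(Preference=OptD) = 0.015 + 0.028 + 0.083 + 0.069 + 0.073 = 0.268.
P(Preference=OptE) = 0.064 + 0.065 + 0.031 + 0.083 + 0.125 = 0.368.
P(Preference ∈ {OptD, OptE}) = 0.268 + 0.368 = 0.636; P(AgeGroup=45-59, Preference ∈ {OptD, OptE}) = 0.083 + 0.031 = 0.114.
P(AgeGroup=45-59 | Preference ∈ {OptD, OptE}) = 0.114/0.636 = 0.17925.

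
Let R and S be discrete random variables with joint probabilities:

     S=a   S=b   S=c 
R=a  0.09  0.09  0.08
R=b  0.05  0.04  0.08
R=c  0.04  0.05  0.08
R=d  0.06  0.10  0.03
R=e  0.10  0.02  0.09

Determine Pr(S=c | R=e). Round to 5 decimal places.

P(R=e) = 0.10 + 0.02 + 0.09 = 0.21.
P(S=c | R=e) = 0.09/0.21 = 0.42857.

0.42857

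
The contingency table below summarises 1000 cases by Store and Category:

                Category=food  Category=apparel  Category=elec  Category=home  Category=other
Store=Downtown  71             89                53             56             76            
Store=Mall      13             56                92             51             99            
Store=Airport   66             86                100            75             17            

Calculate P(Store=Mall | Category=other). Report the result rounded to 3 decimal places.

Total with Category=other: 76 + 99 + 17 = 192.
P(Store=Mall | Category=other) = 99/192 = 0.516.

0.516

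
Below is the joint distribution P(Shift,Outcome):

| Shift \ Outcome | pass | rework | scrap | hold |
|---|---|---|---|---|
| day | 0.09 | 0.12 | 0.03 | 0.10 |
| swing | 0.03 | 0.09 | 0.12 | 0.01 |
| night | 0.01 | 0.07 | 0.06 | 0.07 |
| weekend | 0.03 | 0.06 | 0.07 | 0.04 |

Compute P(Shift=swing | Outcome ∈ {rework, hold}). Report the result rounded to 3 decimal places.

P(Outcome=rework) = 0.12 + 0.09 + 0.07 + 0.06 = 0.34.
P(Outcome=hold) = 0.10 + 0.01 + 0.07 + 0.04 = 0.22.
P(Outcome ∈ {rework, hold}) = 0.34 + 0.22 = 0.56; P(Shift=swing, Outcome ∈ {rework, hold}) = 0.09 + 0.01 = 0.10.
P(Shift=swing | Outcome ∈ {rework, hold}) = 0.10/0.56 = 0.179.

0.179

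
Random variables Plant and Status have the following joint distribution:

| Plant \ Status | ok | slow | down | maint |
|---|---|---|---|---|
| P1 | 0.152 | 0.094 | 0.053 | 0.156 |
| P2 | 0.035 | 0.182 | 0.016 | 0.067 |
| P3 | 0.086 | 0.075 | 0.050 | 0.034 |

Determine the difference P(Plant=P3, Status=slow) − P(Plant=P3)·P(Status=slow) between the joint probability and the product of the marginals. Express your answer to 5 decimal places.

P(Plant=P3) = 0.086 + 0.075 + 0.050 + 0.034 = 0.245.
P(Status=slow) = 0.094 + 0.182 + 0.075 = 0.351.
P(Plant=P3, Status=slow) − P(Plant=P3)P(Status=slow) = 0.075 − 0.245×0.351 = -0.01100.

-0.01100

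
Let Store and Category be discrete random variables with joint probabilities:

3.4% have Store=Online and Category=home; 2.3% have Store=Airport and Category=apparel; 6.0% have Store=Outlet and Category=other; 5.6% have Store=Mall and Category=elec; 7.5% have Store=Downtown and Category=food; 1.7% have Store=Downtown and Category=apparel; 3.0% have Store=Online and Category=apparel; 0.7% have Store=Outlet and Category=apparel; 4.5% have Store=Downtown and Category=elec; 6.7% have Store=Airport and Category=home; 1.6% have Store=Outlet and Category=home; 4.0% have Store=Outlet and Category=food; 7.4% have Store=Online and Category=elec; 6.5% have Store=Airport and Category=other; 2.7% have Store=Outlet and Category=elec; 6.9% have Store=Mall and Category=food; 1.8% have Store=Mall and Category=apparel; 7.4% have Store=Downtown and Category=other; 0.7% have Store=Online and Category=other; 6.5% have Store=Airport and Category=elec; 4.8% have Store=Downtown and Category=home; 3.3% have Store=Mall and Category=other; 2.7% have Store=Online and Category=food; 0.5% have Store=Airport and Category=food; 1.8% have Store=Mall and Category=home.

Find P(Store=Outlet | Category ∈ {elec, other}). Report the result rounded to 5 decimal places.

P(Category=elec) = 0.045 + 0.056 + 0.065 + 0.027 + 0.074 = 0.267.
P(Category=other) = 0.074 + 0.033 + 0.065 + 0.060 + 0.007 = 0.239.
P(Category ∈ {elec, other}) = 0.267 + 0.239 = 0.506; P(Store=Outlet, Category ∈ {elec, other}) = 0.027 + 0.060 = 0.087.
P(Store=Outlet | Category ∈ {elec, other}) = 0.087/0.506 = 0.17194.

0.17194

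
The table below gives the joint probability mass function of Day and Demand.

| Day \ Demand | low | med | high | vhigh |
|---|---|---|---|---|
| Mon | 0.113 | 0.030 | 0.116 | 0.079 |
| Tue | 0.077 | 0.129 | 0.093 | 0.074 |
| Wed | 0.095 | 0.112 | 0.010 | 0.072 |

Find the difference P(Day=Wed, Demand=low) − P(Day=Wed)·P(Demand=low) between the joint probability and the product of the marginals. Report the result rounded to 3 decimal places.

P(Day=Wed) = 0.095 + 0.112 + 0.010 + 0.072 = 0.289.
P(Demand=low) = 0.113 + 0.077 + 0.095 = 0.285.
P(Day=Wed, Demand=low) − P(Day=Wed)P(Demand=low) = 0.095 − 0.289×0.285 = 0.013.

0.013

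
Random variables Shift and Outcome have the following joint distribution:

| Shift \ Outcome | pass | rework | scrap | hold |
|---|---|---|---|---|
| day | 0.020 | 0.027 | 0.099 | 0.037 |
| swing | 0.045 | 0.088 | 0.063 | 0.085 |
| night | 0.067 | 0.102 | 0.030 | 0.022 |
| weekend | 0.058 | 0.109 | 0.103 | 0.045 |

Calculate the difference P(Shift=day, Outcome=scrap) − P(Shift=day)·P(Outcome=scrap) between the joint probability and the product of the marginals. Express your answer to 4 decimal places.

0.0450

P(Shift=day) = 0.020 + 0.027 + 0.099 + 0.037 = 0.183.
P(Outcome=scrap) = 0.099 + 0.063 + 0.030 + 0.103 = 0.295.
P(Shift=day, Outcome=scrap) − P(Shift=day)P(Outcome=scrap) = 0.099 − 0.183×0.295 = 0.0450.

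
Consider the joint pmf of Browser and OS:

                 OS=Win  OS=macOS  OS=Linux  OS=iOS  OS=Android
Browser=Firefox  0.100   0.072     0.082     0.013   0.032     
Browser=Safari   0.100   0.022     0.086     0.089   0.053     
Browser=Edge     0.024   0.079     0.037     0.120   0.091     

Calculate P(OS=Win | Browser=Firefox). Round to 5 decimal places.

P(Browser=Firefox) = 0.100 + 0.072 + 0.082 + 0.013 + 0.032 = 0.299.
P(OS=Win | Browser=Firefox) = 0.100/0.299 = 0.33445.

0.33445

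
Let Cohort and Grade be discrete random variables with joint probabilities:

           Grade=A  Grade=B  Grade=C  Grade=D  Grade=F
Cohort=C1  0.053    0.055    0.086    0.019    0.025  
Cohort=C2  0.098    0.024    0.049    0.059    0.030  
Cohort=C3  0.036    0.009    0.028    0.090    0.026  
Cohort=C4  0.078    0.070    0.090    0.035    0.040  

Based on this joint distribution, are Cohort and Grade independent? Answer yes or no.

P(Cohort=C3) = 0.189 and P(Grade=D) = 0.203, so their product is 0.03837, but P(Cohort=C3, Grade=D) = 0.090. Since these differ, Cohort and Grade are not independent.

no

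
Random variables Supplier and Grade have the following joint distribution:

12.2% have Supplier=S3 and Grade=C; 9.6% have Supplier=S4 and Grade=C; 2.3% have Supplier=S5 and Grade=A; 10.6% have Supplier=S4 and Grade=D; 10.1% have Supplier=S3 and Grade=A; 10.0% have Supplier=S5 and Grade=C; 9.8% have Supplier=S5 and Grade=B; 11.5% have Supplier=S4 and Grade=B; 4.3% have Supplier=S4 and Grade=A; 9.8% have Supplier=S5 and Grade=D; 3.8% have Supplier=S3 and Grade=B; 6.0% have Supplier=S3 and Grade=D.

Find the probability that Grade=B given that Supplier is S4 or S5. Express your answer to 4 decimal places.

P(Supplier=S4) = 0.043 + 0.115 + 0.096 + 0.106 = 0.360.
P(Supplier=S5) = 0.023 + 0.098 + 0.100 + 0.098 = 0.319.
P(Supplier ∈ {S4, S5}) = 0.360 + 0.319 = 0.679; P(Grade=B, Supplier ∈ {S4, S5}) = 0.115 + 0.098 = 0.213.
P(Grade=B | Supplier ∈ {S4, S5}) = 0.213/0.679 = 0.3137.

0.3137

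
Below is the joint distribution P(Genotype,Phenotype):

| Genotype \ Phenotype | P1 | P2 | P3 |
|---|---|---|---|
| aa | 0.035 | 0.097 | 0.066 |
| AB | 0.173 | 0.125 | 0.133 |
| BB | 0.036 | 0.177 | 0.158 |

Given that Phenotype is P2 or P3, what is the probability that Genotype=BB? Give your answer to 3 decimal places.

0.443

P(Phenotype=P2) = 0.097 + 0.125 + 0.177 = 0.399.
P(Phenotype=P3) = 0.066 + 0.133 + 0.158 = 0.357.
P(Phenotype ∈ {P2, P3}) = 0.399 + 0.357 = 0.756; P(Genotype=BB, Phenotype ∈ {P2, P3}) = 0.177 + 0.158 = 0.335.
P(Genotype=BB | Phenotype ∈ {P2, P3}) = 0.335/0.756 = 0.443.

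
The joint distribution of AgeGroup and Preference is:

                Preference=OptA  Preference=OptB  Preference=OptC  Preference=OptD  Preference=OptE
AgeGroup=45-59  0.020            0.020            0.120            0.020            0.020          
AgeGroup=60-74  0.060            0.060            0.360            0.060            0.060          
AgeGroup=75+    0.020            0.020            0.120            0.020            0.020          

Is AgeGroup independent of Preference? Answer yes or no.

yes

Every cell satisfies P(AgeGroup,Preference) = P(AgeGroup)·P(Preference). For instance P(AgeGroup=75+) = 0.200, P(Preference=OptB) = 0.100, and 0.200×0.100 = 0.020 matches the joint entry. So AgeGroup and Preference are independent.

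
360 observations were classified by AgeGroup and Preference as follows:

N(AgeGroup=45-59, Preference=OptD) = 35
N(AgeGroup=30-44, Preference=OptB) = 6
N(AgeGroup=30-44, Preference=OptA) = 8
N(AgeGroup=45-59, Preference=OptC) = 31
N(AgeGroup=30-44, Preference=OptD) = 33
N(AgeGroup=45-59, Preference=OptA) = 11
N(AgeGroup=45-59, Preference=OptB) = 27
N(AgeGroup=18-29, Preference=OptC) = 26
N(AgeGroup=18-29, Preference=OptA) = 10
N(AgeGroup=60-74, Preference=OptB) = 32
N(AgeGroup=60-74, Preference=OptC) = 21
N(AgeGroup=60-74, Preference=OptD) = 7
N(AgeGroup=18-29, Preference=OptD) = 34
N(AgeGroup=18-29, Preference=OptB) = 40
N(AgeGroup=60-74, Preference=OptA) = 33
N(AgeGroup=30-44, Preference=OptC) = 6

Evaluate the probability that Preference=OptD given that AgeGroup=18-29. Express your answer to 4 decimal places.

Total with AgeGroup=18-29: 10 + 40 + 26 + 34 = 110.
P(Preference=OptD | AgeGroup=18-29) = 34/110 = 0.3091.

0.3091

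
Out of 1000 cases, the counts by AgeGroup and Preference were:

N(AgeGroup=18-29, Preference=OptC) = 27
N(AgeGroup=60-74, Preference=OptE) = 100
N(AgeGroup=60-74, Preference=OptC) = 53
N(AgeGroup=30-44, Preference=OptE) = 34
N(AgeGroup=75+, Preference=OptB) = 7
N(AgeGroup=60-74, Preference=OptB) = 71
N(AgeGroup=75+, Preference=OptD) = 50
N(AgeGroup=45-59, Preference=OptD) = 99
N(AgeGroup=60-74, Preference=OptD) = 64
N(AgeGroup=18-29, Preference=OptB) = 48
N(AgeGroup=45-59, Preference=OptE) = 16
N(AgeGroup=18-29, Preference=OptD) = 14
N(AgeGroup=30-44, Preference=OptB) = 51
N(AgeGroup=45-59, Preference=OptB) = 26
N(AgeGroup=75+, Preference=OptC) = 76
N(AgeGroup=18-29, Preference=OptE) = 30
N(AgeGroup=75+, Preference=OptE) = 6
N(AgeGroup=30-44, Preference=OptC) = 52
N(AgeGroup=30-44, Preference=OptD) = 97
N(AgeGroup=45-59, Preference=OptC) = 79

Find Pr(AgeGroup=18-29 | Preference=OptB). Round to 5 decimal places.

0.23645

Total with Preference=OptB: 48 + 51 + 26 + 71 + 7 = 203.
P(AgeGroup=18-29 | Preference=OptB) = 48/203 = 0.23645.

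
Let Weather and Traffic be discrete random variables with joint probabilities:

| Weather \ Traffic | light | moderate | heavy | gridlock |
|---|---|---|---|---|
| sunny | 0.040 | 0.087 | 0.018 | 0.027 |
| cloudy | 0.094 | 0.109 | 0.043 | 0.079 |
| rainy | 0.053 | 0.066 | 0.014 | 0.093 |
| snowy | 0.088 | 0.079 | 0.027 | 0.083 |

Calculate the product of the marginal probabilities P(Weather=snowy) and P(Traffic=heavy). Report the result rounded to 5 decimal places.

0.02825

P(Weather=snowy) = 0.088 + 0.079 + 0.027 + 0.083 = 0.277.
P(Traffic=heavy) = 0.018 + 0.043 + 0.014 + 0.027 = 0.102.
Product: 0.277 × 0.102 = 0.02825.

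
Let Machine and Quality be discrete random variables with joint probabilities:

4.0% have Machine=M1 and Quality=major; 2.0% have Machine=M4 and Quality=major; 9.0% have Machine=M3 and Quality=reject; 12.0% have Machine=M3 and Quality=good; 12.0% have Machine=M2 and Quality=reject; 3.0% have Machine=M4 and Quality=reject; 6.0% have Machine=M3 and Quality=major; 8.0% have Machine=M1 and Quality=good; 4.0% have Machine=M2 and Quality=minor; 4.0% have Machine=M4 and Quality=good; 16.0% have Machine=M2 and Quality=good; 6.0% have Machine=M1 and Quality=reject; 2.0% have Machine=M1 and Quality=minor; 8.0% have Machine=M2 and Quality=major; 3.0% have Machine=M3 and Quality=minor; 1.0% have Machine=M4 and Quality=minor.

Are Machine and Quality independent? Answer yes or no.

yes

Every cell satisfies P(Machine,Quality) = P(Machine)·P(Quality). For instance P(Machine=M2) = 0.400, P(Quality=reject) = 0.300, and 0.400×0.300 = 0.120 matches the joint entry. So Machine and Quality are independent.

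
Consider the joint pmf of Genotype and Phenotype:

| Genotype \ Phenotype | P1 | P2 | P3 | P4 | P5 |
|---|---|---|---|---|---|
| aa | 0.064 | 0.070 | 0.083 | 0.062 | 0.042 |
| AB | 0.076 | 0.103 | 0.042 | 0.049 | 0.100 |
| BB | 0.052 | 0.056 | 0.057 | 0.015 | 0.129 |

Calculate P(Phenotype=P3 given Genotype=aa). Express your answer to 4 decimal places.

P(Genotype=aa) = 0.064 + 0.070 + 0.083 + 0.062 + 0.042 = 0.321.
P(Phenotype=P3 | Genotype=aa) = 0.083/0.321 = 0.2586.

0.2586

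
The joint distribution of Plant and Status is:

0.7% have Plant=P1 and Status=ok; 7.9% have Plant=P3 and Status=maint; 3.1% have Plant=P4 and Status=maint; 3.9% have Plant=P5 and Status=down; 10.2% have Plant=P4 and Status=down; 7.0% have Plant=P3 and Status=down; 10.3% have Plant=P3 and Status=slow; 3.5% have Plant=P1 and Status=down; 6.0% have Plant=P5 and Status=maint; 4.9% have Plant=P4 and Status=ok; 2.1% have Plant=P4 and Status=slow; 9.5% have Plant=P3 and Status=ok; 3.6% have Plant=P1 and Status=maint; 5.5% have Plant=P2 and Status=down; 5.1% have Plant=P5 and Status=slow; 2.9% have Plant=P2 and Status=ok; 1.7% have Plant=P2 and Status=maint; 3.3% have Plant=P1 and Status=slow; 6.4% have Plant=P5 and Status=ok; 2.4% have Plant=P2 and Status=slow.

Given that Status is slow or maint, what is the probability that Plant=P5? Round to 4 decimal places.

0.2440

P(Status=slow) = 0.033 + 0.024 + 0.103 + 0.021 + 0.051 = 0.232.
P(Status=maint) = 0.036 + 0.017 + 0.079 + 0.031 + 0.060 = 0.223.
P(Status ∈ {slow, maint}) = 0.232 + 0.223 = 0.455; P(Plant=P5, Status ∈ {slow, maint}) = 0.051 + 0.060 = 0.111.
P(Plant=P5 | Status ∈ {slow, maint}) = 0.111/0.455 = 0.2440.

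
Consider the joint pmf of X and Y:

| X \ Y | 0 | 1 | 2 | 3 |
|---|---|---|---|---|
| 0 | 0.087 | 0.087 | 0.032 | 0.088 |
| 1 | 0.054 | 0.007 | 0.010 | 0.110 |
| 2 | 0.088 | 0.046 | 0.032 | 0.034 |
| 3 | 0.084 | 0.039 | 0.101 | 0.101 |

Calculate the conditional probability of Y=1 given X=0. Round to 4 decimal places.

0.2959

P(X=0) = 0.087 + 0.087 + 0.032 + 0.088 = 0.294.
P(Y=1 | X=0) = 0.087/0.294 = 0.2959.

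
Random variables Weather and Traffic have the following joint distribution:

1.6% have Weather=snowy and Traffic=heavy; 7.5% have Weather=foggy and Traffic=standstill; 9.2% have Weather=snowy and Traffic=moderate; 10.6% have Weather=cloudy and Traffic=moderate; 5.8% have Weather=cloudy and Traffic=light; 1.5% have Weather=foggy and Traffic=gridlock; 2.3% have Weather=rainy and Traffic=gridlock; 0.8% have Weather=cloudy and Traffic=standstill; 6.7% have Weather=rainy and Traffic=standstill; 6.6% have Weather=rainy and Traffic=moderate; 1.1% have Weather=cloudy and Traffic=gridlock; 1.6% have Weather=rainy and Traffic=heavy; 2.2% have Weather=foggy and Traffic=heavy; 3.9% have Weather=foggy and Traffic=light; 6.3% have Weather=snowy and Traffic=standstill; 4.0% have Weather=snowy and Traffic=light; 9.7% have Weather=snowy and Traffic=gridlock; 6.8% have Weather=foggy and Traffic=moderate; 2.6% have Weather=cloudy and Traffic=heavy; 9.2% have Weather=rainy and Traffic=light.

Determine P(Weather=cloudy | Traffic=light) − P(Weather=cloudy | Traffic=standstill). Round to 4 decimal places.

P(Traffic=light) = 0.058 + 0.092 + 0.040 + 0.039 = 0.229; P(Weather=cloudy | Traffic=light) = 0.058/0.229 = 0.25328.
P(Traffic=standstill) = 0.008 + 0.067 + 0.063 + 0.075 = 0.213; P(Weather=cloudy | Traffic=standstill) = 0.008/0.213 = 0.03756.
Difference = 0.2157.

0.2157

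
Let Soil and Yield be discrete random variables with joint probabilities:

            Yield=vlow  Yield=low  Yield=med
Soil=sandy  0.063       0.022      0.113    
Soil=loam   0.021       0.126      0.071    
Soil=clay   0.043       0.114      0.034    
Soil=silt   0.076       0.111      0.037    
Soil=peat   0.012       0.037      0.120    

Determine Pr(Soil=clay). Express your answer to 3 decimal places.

P(Soil=clay) = 0.043 + 0.114 + 0.034 = 0.191.

0.191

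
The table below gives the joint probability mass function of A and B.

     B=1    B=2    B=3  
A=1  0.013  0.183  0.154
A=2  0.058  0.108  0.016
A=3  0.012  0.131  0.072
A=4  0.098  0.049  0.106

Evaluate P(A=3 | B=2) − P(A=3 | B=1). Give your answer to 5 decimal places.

P(B=2) = 0.183 + 0.108 + 0.131 + 0.049 = 0.471; P(A=3 | B=2) = 0.131/0.471 = 0.278132.
P(B=1) = 0.013 + 0.058 + 0.012 + 0.098 = 0.181; P(A=3 | B=1) = 0.012/0.181 = 0.066298.
Difference = 0.21183.

0.21183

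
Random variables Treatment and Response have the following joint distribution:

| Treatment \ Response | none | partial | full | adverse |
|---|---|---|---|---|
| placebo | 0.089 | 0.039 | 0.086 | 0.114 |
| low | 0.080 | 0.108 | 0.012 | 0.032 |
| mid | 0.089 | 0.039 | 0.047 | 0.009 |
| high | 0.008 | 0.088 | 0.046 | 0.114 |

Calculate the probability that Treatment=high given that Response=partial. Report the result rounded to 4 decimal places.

P(Response=partial) = 0.039 + 0.108 + 0.039 + 0.088 = 0.274.
P(Treatment=high | Response=partial) = 0.088/0.274 = 0.3212.

0.3212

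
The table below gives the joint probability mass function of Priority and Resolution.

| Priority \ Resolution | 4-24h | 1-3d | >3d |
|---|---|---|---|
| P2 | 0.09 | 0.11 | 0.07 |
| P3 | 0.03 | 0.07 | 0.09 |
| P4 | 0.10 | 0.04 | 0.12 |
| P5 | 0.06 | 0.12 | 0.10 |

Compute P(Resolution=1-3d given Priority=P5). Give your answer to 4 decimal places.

P(Priority=P5) = 0.06 + 0.12 + 0.10 = 0.28.
P(Resolution=1-3d | Priority=P5) = 0.12/0.28 = 0.4286.

0.4286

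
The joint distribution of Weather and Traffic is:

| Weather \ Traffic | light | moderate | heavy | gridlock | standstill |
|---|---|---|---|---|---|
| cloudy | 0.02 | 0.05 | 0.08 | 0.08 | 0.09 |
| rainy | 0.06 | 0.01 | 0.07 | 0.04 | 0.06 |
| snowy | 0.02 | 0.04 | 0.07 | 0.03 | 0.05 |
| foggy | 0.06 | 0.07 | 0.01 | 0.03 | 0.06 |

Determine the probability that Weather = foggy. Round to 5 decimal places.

P(Weather=foggy) = 0.06 + 0.07 + 0.01 + 0.03 + 0.06 = 0.23.

0.23000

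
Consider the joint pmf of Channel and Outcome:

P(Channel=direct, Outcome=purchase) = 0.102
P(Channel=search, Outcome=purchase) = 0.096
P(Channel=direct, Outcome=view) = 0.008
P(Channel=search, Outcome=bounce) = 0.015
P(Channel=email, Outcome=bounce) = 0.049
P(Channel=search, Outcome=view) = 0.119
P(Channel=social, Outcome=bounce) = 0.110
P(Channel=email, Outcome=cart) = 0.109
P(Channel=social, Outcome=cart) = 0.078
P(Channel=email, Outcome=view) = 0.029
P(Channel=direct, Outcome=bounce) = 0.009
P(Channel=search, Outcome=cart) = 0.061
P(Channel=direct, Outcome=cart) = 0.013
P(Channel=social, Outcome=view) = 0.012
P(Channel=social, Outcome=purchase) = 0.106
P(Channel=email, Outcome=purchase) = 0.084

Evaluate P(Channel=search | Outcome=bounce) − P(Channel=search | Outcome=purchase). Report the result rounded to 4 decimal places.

P(Outcome=bounce) = 0.049 + 0.015 + 0.110 + 0.009 = 0.183; P(Channel=search | Outcome=bounce) = 0.015/0.183 = 0.08197.
P(Outcome=purchase) = 0.084 + 0.096 + 0.106 + 0.102 = 0.388; P(Channel=search | Outcome=purchase) = 0.096/0.388 = 0.24742.
Difference = -0.1655.

-0.1655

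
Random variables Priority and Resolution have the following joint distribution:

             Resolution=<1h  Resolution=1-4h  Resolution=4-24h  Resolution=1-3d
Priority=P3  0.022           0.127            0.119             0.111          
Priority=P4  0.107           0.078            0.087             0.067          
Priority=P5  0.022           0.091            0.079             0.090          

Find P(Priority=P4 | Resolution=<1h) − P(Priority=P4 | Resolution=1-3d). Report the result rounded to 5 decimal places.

P(Resolution=<1h) = 0.022 + 0.107 + 0.022 = 0.151; P(Priority=P4 | Resolution=<1h) = 0.107/0.151 = 0.708609.
P(Resolution=1-3d) = 0.111 + 0.067 + 0.090 = 0.268; P(Priority=P4 | Resolution=1-3d) = 0.067/0.268 = 0.250000.
Difference = 0.45861.

0.45861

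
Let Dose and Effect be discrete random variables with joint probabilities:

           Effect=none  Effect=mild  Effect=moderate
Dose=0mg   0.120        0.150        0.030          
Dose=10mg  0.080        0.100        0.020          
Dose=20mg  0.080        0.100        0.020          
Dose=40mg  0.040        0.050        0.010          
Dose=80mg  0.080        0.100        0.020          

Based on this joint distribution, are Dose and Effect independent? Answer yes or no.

yes

Every cell satisfies P(Dose,Effect) = P(Dose)·P(Effect). For instance P(Dose=20mg) = 0.200, P(Effect=moderate) = 0.100, and 0.200×0.100 = 0.020 matches the joint entry. So Dose and Effect are independent.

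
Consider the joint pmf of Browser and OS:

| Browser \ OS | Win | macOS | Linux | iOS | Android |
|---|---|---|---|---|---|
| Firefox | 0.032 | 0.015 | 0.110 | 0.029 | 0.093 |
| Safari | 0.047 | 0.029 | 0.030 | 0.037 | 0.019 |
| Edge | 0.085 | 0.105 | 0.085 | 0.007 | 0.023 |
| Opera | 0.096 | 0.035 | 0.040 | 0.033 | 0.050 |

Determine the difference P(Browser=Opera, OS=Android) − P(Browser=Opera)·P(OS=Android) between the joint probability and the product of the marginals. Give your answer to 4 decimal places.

0.0030

P(Browser=Opera) = 0.096 + 0.035 + 0.040 + 0.033 + 0.050 = 0.254.
P(OS=Android) = 0.093 + 0.019 + 0.023 + 0.050 = 0.185.
P(Browser=Opera, OS=Android) − P(Browser=Opera)P(OS=Android) = 0.050 − 0.254×0.185 = 0.0030.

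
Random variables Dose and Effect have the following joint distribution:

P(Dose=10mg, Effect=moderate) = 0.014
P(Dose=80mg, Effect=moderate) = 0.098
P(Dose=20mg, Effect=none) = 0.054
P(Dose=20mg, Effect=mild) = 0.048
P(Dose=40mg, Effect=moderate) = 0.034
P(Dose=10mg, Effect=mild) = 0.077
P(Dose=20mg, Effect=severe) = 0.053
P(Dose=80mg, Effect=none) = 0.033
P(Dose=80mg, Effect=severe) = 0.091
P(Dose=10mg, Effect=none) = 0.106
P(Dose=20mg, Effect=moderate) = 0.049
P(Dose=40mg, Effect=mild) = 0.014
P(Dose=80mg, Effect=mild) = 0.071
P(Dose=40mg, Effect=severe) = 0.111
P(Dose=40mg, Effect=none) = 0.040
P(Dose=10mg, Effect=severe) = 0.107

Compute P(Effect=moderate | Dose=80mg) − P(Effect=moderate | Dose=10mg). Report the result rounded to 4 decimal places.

P(Dose=80mg) = 0.033 + 0.071 + 0.098 + 0.091 = 0.293; P(Effect=moderate | Dose=80mg) = 0.098/0.293 = 0.33447.
P(Dose=10mg) = 0.106 + 0.077 + 0.014 + 0.107 = 0.304; P(Effect=moderate | Dose=10mg) = 0.014/0.304 = 0.04605.
Difference = 0.2884.

0.2884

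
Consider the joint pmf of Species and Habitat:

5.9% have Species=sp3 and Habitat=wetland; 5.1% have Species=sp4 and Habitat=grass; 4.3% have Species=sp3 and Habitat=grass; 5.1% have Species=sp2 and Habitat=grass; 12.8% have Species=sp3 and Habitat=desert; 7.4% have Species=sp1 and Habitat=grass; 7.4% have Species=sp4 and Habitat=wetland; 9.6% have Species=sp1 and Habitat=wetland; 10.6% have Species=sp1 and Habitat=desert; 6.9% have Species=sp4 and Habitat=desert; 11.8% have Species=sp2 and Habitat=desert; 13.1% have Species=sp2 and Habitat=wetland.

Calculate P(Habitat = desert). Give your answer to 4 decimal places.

0.4210

P(Habitat=desert) = 0.106 + 0.118 + 0.128 + 0.069 = 0.421.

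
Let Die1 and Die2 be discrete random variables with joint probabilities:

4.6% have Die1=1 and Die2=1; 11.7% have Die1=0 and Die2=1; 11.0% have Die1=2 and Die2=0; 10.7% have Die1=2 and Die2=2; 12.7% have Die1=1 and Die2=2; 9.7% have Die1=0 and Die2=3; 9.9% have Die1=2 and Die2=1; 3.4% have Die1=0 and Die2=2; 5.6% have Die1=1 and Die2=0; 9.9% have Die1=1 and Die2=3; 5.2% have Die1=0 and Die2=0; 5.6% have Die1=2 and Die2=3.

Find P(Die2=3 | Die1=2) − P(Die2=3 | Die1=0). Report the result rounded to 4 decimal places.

P(Die1=2) = 0.110 + 0.099 + 0.107 + 0.056 = 0.372; P(Die2=3 | Die1=2) = 0.056/0.372 = 0.15054.
P(Die1=0) = 0.052 + 0.117 + 0.034 + 0.097 = 0.300; P(Die2=3 | Die1=0) = 0.097/0.300 = 0.32333.
Difference = -0.1728.

-0.1728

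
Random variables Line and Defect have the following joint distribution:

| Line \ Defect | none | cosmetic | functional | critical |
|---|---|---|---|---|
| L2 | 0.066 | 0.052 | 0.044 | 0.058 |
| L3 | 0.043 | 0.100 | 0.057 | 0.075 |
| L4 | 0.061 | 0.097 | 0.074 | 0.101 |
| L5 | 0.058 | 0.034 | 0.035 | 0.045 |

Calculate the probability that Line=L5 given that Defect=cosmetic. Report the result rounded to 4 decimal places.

0.1201

P(Defect=cosmetic) = 0.052 + 0.100 + 0.097 + 0.034 = 0.283.
P(Line=L5 | Defect=cosmetic) = 0.034/0.283 = 0.1201.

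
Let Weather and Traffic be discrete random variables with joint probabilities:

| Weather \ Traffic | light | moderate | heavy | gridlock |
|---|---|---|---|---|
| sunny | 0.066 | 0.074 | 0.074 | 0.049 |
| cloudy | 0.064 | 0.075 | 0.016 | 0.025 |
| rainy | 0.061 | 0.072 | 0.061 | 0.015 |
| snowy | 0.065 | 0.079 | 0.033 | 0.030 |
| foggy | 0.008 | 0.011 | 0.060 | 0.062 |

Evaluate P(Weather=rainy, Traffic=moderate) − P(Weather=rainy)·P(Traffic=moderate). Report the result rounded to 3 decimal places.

P(Weather=rainy) = 0.061 + 0.072 + 0.061 + 0.015 = 0.209.
P(Traffic=moderate) = 0.074 + 0.075 + 0.072 + 0.079 + 0.011 = 0.311.
P(Weather=rainy, Traffic=moderate) − P(Weather=rainy)P(Traffic=moderate) = 0.072 − 0.209×0.311 = 0.007.

0.007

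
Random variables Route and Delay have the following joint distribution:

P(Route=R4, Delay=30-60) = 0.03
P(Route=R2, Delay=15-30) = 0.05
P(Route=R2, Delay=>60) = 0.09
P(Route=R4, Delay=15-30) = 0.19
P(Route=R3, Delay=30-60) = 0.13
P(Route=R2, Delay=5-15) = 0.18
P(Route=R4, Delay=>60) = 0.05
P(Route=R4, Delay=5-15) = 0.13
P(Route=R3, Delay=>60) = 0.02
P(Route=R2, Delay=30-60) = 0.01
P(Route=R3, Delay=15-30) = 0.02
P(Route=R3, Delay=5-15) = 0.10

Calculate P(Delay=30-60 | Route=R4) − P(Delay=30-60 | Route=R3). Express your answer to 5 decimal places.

P(Route=R4) = 0.13 + 0.19 + 0.03 + 0.05 = 0.40; P(Delay=30-60 | Route=R4) = 0.03/0.40 = 0.075000.
P(Route=R3) = 0.10 + 0.02 + 0.13 + 0.02 = 0.27; P(Delay=30-60 | Route=R3) = 0.13/0.27 = 0.481481.
Difference = -0.40648.

-0.40648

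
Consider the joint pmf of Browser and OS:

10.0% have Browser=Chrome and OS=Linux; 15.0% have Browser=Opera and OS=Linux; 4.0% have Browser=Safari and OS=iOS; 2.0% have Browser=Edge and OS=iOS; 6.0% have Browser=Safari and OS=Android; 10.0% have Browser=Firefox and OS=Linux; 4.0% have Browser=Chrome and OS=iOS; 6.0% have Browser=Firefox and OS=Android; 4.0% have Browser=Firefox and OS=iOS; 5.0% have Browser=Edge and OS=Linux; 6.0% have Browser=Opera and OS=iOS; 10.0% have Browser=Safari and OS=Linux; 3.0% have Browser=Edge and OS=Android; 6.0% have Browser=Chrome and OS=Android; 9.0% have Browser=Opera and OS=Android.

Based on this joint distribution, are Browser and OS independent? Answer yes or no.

Every cell satisfies P(Browser,OS) = P(Browser)·P(OS). For instance P(Browser=Edge) = 0.100, P(OS=Linux) = 0.500, and 0.100×0.500 = 0.050 matches the joint entry. So Browser and OS are independent.

yes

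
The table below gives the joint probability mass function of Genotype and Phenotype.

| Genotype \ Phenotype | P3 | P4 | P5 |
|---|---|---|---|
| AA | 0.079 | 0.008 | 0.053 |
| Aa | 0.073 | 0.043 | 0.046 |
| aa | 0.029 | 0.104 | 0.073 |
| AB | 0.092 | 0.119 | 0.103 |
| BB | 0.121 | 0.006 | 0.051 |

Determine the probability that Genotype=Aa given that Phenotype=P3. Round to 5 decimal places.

P(Phenotype=P3) = 0.079 + 0.073 + 0.029 + 0.092 + 0.121 = 0.394.
P(Genotype=Aa | Phenotype=P3) = 0.073/0.394 = 0.18528.

0.18528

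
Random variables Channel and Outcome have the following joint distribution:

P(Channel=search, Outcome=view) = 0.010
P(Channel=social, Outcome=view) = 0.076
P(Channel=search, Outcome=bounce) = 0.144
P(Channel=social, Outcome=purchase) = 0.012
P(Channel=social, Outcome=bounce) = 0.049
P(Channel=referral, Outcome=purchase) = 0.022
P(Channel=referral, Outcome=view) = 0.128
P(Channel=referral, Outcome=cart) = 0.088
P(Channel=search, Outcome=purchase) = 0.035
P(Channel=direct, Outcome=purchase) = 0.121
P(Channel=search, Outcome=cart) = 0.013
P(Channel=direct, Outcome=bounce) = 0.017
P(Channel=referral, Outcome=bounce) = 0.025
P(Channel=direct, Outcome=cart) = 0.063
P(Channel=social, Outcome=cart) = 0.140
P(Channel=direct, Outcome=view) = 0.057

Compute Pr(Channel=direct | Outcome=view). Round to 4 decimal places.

P(Outcome=view) = 0.010 + 0.076 + 0.057 + 0.128 = 0.271.
P(Channel=direct | Outcome=view) = 0.057/0.271 = 0.2103.

0.2103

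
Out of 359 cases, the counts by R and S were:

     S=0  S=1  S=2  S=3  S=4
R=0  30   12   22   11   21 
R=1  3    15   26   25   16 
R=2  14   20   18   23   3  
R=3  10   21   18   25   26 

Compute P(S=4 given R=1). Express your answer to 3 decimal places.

Total with R=1: 3 + 15 + 26 + 25 + 16 = 85.
P(S=4 | R=1) = 16/85 = 0.188.

0.188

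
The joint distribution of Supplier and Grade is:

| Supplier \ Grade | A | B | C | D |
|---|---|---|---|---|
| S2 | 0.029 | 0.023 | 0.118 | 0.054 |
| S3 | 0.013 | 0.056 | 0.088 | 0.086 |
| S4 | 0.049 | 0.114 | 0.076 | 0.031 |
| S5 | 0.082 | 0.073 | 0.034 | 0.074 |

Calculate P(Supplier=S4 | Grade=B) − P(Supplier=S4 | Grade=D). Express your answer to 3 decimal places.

P(Grade=B) = 0.023 + 0.056 + 0.114 + 0.073 = 0.266; P(Supplier=S4 | Grade=B) = 0.114/0.266 = 0.4286.
P(Grade=D) = 0.054 + 0.086 + 0.031 + 0.074 = 0.245; P(Supplier=S4 | Grade=D) = 0.031/0.245 = 0.1265.
Difference = 0.302.

0.302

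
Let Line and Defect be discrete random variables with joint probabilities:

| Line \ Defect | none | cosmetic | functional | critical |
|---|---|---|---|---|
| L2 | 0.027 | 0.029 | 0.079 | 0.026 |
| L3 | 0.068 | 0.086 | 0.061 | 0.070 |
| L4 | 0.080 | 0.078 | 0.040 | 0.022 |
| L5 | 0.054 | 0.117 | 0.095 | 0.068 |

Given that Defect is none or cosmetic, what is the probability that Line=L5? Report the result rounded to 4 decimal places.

0.3173

P(Defect=none) = 0.027 + 0.068 + 0.080 + 0.054 = 0.229.
P(Defect=cosmetic) = 0.029 + 0.086 + 0.078 + 0.117 = 0.310.
P(Defect ∈ {none, cosmetic}) = 0.229 + 0.310 = 0.539; P(Line=L5, Defect ∈ {none, cosmetic}) = 0.054 + 0.117 = 0.171.
P(Line=L5 | Defect ∈ {none, cosmetic}) = 0.171/0.539 = 0.3173.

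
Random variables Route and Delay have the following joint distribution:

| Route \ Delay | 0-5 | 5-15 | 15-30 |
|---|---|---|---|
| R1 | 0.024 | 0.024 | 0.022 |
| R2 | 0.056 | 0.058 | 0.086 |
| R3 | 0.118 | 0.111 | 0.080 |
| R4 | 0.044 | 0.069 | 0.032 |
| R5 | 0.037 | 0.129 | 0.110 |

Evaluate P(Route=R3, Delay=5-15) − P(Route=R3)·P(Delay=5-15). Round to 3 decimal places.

-0.010

P(Route=R3) = 0.118 + 0.111 + 0.080 = 0.309.
P(Delay=5-15) = 0.024 + 0.058 + 0.111 + 0.069 + 0.129 = 0.391.
P(Route=R3, Delay=5-15) − P(Route=R3)P(Delay=5-15) = 0.111 − 0.309×0.391 = -0.010.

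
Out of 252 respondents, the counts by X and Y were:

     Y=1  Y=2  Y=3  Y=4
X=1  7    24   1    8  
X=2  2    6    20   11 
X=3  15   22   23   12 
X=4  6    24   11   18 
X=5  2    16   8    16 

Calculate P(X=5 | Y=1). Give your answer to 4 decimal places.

Total with Y=1: 7 + 2 + 15 + 6 + 2 = 32.
P(X=5 | Y=1) = 2/32 = 0.0625.

0.0625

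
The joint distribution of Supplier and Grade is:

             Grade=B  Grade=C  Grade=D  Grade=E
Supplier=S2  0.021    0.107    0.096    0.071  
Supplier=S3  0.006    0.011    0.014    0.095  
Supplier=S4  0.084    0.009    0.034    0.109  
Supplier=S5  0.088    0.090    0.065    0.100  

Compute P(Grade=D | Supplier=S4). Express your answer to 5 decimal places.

P(Supplier=S4) = 0.084 + 0.009 + 0.034 + 0.109 = 0.236.
P(Grade=D | Supplier=S4) = 0.034/0.236 = 0.14407.

0.14407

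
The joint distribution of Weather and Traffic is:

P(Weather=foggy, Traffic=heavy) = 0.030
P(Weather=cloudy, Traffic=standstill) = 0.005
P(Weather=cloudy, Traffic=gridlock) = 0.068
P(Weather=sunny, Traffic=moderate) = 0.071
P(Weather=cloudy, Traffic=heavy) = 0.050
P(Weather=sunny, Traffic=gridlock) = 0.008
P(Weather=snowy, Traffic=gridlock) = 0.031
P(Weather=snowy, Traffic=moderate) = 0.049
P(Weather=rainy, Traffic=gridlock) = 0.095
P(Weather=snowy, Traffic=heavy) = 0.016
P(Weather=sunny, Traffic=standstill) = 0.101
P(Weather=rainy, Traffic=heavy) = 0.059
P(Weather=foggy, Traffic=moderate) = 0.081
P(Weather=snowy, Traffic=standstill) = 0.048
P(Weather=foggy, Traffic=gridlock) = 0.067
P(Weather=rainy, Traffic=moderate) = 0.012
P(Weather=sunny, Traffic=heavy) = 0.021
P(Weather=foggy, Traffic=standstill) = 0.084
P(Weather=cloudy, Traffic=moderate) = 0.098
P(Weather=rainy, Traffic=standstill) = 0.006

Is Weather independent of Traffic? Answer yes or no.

P(Weather=sunny) = 0.201 and P(Traffic=standstill) = 0.244, so their product is 0.04904, but P(Weather=sunny, Traffic=standstill) = 0.101. Since these differ, Weather and Traffic are not independent.

no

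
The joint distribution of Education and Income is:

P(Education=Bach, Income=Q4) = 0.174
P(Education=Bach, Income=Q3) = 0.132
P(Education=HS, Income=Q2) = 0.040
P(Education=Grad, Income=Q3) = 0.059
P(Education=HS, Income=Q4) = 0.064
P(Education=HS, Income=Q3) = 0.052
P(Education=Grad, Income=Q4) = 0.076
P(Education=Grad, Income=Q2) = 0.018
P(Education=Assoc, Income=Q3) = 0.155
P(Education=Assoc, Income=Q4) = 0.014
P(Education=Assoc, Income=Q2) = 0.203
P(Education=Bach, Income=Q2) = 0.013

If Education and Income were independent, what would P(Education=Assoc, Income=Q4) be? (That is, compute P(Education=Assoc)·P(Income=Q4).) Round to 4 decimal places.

0.1220

P(Education=Assoc) = 0.203 + 0.155 + 0.014 = 0.372.
P(Income=Q4) = 0.064 + 0.014 + 0.174 + 0.076 = 0.328.
Product: 0.372 × 0.328 = 0.1220.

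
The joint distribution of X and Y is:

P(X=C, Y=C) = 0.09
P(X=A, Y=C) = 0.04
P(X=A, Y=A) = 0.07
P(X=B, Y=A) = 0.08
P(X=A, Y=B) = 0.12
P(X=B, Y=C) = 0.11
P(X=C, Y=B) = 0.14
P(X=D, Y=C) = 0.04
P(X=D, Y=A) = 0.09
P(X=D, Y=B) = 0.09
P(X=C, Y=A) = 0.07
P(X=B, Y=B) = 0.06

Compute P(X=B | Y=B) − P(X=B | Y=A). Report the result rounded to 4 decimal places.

P(Y=B) = 0.12 + 0.06 + 0.14 + 0.09 = 0.41; P(X=B | Y=B) = 0.06/0.41 = 0.14634.
P(Y=A) = 0.07 + 0.08 + 0.07 + 0.09 = 0.31; P(X=B | Y=A) = 0.08/0.31 = 0.25806.
Difference = -0.1117.

-0.1117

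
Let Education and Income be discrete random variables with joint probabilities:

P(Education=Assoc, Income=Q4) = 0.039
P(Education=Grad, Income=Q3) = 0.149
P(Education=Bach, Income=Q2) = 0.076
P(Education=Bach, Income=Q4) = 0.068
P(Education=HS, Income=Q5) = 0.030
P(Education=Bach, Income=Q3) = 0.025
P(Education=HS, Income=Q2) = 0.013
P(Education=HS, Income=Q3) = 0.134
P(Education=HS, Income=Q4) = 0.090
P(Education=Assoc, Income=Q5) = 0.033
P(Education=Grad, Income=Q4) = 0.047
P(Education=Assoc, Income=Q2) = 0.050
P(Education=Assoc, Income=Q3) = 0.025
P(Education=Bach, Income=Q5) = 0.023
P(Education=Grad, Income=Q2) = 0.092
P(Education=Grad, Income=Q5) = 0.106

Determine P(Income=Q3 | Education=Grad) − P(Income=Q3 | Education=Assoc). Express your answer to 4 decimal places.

0.2081

P(Education=Grad) = 0.092 + 0.149 + 0.047 + 0.106 = 0.394; P(Income=Q3 | Education=Grad) = 0.149/0.394 = 0.37817.
P(Education=Assoc) = 0.050 + 0.025 + 0.039 + 0.033 = 0.147; P(Income=Q3 | Education=Assoc) = 0.025/0.147 = 0.17007.
Difference = 0.2081.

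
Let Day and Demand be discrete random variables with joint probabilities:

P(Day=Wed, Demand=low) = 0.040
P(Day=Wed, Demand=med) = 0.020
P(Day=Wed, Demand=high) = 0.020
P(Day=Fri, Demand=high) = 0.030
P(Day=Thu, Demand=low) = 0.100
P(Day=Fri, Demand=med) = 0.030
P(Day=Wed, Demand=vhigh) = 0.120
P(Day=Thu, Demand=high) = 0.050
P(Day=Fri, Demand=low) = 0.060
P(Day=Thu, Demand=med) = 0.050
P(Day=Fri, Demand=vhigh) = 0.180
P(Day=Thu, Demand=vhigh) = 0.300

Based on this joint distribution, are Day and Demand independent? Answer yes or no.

Every cell satisfies P(Day,Demand) = P(Day)·P(Demand). For instance P(Day=Fri) = 0.300, P(Demand=low) = 0.200, and 0.300×0.200 = 0.060 matches the joint entry. So Day and Demand are independent.

yes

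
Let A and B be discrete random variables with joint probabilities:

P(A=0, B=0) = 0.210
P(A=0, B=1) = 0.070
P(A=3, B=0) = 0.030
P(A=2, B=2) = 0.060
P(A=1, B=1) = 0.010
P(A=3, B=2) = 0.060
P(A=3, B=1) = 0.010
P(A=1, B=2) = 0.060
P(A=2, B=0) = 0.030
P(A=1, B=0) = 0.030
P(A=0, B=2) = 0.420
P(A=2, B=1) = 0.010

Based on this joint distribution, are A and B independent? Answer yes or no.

yes

Every cell satisfies P(A,B) = P(A)·P(B). For instance P(A=3) = 0.100, P(B=2) = 0.600, and 0.100×0.600 = 0.060 matches the joint entry. So A and B are independent.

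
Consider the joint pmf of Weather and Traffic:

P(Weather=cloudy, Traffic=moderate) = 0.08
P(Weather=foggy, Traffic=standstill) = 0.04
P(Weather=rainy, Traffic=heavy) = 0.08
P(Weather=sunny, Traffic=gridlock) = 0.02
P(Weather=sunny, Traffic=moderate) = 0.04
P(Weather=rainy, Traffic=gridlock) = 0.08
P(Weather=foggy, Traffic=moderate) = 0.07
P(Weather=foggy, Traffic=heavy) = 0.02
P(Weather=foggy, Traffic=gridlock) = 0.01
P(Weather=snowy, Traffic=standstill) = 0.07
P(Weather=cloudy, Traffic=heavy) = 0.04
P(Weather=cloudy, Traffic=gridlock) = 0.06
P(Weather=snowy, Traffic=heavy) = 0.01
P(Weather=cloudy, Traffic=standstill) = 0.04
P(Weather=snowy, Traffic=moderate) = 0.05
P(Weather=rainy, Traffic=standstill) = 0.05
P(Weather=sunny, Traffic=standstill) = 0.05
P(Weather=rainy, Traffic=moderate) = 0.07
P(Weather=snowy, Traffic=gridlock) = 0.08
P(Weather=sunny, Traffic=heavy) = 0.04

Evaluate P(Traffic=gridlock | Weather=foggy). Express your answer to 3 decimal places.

P(Weather=foggy) = 0.07 + 0.02 + 0.01 + 0.04 = 0.14.
P(Traffic=gridlock | Weather=foggy) = 0.01/0.14 = 0.071.

0.071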